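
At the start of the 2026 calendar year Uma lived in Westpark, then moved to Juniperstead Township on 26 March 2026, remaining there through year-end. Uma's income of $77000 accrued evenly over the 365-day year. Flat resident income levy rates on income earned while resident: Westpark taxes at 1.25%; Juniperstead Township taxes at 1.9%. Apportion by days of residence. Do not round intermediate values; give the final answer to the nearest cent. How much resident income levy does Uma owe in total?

Westpark, 1 January – 25 March 2026: 84 days → $77000 × 1.25% × 84/365 = $221.5068
Juniperstead Township, 26 March – 31 December 2026: 281 days → $77000 × 1.9% × 281/365 = $1126.3096
Total = $1347.8164

$1347.82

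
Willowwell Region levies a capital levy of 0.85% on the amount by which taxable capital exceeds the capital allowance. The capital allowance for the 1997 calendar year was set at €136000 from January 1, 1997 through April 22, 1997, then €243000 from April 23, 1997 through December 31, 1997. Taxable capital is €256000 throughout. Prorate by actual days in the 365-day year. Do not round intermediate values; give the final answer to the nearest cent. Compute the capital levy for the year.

€389.58

January 1 – April 22, 1997: 112 days, exemption €136000 → (€256000 − €136000) × 0.85% × 112/365 = €312.9863
April 23 – December 31, 1997: 253 days, exemption €243000 → (€256000 − €243000) × 0.85% × 253/365 = €76.5932
Total = €389.5795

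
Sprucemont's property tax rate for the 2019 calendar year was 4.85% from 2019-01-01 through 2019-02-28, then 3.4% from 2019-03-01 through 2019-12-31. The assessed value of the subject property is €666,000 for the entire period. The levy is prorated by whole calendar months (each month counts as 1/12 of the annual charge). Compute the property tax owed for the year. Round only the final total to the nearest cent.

2019-01-01 to 2019-02-28: 2 months at 4.85% → €666,000 × 4.85% × 2/12 = €5,383.5000
2019-03-01 to 2019-12-31: 10 months at 3.4% → €666,000 × 3.4% × 10/12 = €18,870.0000
Total = €24,253.5000

€24,253.50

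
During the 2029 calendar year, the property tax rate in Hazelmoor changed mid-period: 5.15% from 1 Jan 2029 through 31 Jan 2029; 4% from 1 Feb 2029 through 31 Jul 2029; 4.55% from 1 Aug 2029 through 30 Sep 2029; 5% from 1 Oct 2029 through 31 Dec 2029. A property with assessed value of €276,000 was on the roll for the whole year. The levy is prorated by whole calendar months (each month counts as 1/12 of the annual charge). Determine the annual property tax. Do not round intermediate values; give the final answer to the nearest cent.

€12,247.50

1 Jan – 31 Jan 2029: 1 month at 5.15% → €276,000 × 5.15% × 1/12 = €1,184.5000
1 Feb – 31 Jul 2029: 6 months at 4% → €276,000 × 4% × 6/12 = €5,520.0000
1 Aug – 30 Sep 2029: 2 months at 4.55% → €276,000 × 4.55% × 2/12 = €2,093.0000
1 Oct – 31 Dec 2029: 3 months at 5% → €276,000 × 5% × 3/12 = €3,450.0000
Total = €12,247.5000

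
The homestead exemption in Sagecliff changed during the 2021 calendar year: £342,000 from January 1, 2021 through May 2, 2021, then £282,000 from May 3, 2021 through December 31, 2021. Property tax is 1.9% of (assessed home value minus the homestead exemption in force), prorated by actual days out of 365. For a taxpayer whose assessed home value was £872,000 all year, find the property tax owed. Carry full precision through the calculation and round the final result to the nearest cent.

January 1 – May 2, 2021: 122 days, exemption £342,000 → (£872,000 − £342,000) × 1.9% × 122/365 = £3,365.8630
May 3 – December 31, 2021: 243 days, exemption £282,000 → (£872,000 − £282,000) × 1.9% × 243/365 = £7,463.0959
Total = £10,828.9589

£10,828.96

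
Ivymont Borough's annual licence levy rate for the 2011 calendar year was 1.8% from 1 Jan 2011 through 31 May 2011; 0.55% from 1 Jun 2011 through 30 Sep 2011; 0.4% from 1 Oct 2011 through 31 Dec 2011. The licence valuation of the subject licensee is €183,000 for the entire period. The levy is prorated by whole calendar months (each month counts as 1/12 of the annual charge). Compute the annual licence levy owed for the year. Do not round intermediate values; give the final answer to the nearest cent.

1 Jan – 31 May 2011: 5 months at 1.8% → €183,000 × 1.8% × 5/12 = €1,372.5000
1 Jun – 30 Sep 2011: 4 months at 0.55% → €183,000 × 0.55% × 4/12 = €335.5000
1 Oct – 31 Dec 2011: 3 months at 0.4% → €183,000 × 0.4% × 3/12 = €183.0000
Total = €1,891.0000

€1,891.00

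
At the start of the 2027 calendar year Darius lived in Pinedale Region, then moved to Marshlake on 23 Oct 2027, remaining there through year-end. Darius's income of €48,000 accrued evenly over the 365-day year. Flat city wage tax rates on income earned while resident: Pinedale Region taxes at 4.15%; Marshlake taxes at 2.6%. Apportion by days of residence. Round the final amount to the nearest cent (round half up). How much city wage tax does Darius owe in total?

Pinedale Region, 1 Jan – 22 Oct 2027: 295 days → €48,000 × 4.15% × 295/365 = €1,609.9726
Marshlake, 23 Oct – 31 Dec 2027: 70 days → €48,000 × 2.6% × 70/365 = €239.3425
Total = €1,849.3151

€1,849.32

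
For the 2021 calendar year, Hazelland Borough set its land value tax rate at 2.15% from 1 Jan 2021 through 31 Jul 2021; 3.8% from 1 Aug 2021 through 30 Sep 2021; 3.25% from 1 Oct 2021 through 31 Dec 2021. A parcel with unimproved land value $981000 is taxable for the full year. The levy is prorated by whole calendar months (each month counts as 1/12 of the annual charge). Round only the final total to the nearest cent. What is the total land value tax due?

1 Jan – 31 Jul 2021: 7 months at 2.15% → $981000 × 2.15% × 7/12 = $12303.3750
1 Aug – 30 Sep 2021: 2 months at 3.8% → $981000 × 3.8% × 2/12 = $6213.0000
1 Oct – 31 Dec 2021: 3 months at 3.25% → $981000 × 3.25% × 3/12 = $7970.6250
Total = $26487.0000

$26487.00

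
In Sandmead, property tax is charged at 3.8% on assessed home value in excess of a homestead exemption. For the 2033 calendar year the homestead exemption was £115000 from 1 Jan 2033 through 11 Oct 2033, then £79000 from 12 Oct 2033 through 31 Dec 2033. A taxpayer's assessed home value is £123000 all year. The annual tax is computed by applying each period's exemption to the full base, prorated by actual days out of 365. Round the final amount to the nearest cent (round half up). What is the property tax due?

£607.58

1 Jan – 11 Oct 2033: 284 days, exemption £115000 → (£123000 − £115000) × 3.8% × 284/365 = £236.5370
12 Oct – 31 Dec 2033: 81 days, exemption £79000 → (£123000 − £79000) × 3.8% × 81/365 = £371.0466
Total = £607.5836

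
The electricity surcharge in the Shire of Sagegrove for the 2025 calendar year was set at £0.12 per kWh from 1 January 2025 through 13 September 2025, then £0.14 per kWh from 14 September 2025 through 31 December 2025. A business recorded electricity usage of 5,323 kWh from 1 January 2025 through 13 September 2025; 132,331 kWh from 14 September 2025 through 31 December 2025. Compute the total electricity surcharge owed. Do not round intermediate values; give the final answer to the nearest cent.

1 January – 13 September 2025: 5,323 kWh at £0.12/kWh → £638.76
14 September – 31 December 2025: 132,331 kWh at £0.14/kWh → £18,526.34

£19,165.10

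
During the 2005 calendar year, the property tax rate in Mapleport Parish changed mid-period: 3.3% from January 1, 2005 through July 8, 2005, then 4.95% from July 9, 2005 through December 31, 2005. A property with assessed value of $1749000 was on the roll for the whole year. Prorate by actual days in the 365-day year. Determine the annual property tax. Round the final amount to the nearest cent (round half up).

$71632.33

January 1 – July 8, 2005: 189 days at 3.3% → $1749000 × 3.3% × 189/365 = $29886.3370
July 9 – December 31, 2005: 176 days at 4.95% → $1749000 × 4.95% × 176/365 = $41745.9945
Total = $71632.3315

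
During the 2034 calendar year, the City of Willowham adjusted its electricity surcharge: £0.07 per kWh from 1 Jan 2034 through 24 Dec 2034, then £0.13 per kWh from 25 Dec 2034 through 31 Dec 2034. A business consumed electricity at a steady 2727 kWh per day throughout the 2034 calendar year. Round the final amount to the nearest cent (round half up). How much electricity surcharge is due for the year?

1 Jan – 24 Dec 2034: 358 days × 2727 kWh/day = 976,266 kWh at £0.07/kWh → £68,338.62
25 Dec – 31 Dec 2034: 7 days × 2727 kWh/day = 19,089 kWh at £0.13/kWh → £2,481.57

£70,820.19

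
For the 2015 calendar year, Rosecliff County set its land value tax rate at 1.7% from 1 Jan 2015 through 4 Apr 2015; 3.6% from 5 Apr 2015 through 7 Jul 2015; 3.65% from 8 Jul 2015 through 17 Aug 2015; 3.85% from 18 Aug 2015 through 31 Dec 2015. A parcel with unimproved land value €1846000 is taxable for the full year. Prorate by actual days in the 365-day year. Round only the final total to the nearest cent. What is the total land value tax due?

€59246.48

1 Jan – 4 Apr 2015: 94 days at 1.7% → €1846000 × 1.7% × 94/365 = €8081.9397
5 Apr – 7 Jul 2015: 94 days at 3.6% → €1846000 × 3.6% × 94/365 = €17114.6959
8 Jul – 17 Aug 2015: 41 days at 3.65% → €1846000 × 3.65% × 41/365 = €7568.6000
18 Aug – 31 Dec 2015: 136 days at 3.85% → €1846000 × 3.85% × 136/365 = €26481.2493
Total = €59246.4849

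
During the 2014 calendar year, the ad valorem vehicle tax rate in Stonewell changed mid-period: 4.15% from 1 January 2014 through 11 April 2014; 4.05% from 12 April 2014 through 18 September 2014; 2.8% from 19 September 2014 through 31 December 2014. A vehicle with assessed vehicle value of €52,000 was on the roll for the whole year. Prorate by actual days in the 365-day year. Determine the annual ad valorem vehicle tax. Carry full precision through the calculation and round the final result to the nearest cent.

1 January – 11 April 2014: 101 days at 4.15% → €52,000 × 4.15% × 101/365 = €597.1452
12 April – 18 September 2014: 160 days at 4.05% → €52,000 × 4.05% × 160/365 = €923.1781
19 September – 31 December 2014: 104 days at 2.8% → €52,000 × 2.8% × 104/365 = €414.8603
Total = €1,935.1836

€1,935.18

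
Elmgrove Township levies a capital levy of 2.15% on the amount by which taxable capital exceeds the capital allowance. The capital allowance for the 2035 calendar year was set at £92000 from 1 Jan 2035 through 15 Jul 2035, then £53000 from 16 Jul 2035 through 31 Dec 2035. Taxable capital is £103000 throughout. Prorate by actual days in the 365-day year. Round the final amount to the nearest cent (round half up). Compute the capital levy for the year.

1 Jan – 15 Jul 2035: 196 days, exemption £92000 → (£103000 − £92000) × 2.15% × 196/365 = £126.9973
16 Jul – 31 Dec 2035: 169 days, exemption £53000 → (£103000 − £53000) × 2.15% × 169/365 = £497.7397
Total = £624.7370

£624.74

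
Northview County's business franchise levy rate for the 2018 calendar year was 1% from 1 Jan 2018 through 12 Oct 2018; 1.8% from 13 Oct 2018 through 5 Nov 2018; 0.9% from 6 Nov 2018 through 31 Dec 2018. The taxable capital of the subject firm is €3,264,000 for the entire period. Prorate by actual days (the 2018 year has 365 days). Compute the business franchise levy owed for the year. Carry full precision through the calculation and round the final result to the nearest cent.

€33,856.18

1 Jan – 12 Oct 2018: 285 days at 1% → €3,264,000 × 1% × 285/365 = €25,486.0274
13 Oct – 5 Nov 2018: 24 days at 1.8% → €3,264,000 × 1.8% × 24/365 = €3,863.1452
6 Nov – 31 Dec 2018: 56 days at 0.9% → €3,264,000 × 0.9% × 56/365 = €4,507.0027
Total = €33,856.1753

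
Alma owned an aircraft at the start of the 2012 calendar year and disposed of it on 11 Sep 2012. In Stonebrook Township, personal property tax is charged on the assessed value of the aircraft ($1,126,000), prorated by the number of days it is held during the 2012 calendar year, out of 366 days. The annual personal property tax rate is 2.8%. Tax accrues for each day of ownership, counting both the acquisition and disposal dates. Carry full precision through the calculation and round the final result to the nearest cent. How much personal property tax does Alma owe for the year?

Days held (1 Jan – 11 Sep 2012): 255 out of 366
Tax = $1,126,000 × 2.8% × 255/366 = $21,966.2295

$21,966.23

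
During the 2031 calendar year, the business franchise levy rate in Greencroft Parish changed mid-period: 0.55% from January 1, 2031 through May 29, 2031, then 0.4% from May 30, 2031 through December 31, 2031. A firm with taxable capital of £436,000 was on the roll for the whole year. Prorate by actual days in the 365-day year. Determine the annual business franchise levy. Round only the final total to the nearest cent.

£2,010.98

January 1 – May 29, 2031: 149 days at 0.55% → £436,000 × 0.55% × 149/365 = £978.9096
May 30 – December 31, 2031: 216 days at 0.4% → £436,000 × 0.4% × 216/365 = £1,032.0658
Total = £2,010.9753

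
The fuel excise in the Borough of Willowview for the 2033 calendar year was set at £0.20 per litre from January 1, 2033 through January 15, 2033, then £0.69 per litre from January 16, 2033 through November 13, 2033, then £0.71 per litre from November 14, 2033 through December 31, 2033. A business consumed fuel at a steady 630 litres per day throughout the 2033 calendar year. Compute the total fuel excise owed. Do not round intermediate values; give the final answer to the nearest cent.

January 1 – January 15, 2033: 15 days × 630 litres/day = 9,450 litres at £0.20/litre → £1,890.00
January 16 – November 13, 2033: 302 days × 630 litres/day = 190,260 litres at £0.69/litre → £131,279.40
November 14 – December 31, 2033: 48 days × 630 litres/day = 30,240 litres at £0.71/litre → £21,470.40

£154,639.80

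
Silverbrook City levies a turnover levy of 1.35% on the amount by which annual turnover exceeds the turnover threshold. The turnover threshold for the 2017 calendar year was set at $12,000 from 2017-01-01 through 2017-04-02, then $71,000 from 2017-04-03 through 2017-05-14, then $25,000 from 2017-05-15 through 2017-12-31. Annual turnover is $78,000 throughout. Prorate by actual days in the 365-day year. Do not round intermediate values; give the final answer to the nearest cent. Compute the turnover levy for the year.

$688.28

2017-01-01 to 2017-04-02: 92 days, exemption $12,000 → ($78,000 − $12,000) × 1.35% × 92/365 = $224.5808
2017-04-03 to 2017-05-14: 42 days, exemption $71,000 → ($78,000 − $71,000) × 1.35% × 42/365 = $10.8740
2017-05-15 to 2017-12-31: 231 days, exemption $25,000 → ($78,000 − $25,000) × 1.35% × 231/365 = $452.8233
Total = $688.2781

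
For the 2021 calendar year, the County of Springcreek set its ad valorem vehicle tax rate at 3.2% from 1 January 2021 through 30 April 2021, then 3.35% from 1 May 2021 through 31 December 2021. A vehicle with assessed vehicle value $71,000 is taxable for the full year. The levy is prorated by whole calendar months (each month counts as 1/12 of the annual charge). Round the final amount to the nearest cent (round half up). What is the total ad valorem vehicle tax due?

$2,343.00

1 January – 30 April 2021: 4 months at 3.2% → $71,000 × 3.2% × 4/12 = $757.3333
1 May – 31 December 2021: 8 months at 3.35% → $71,000 × 3.35% × 8/12 = $1,585.6667
Total = $2,343.0000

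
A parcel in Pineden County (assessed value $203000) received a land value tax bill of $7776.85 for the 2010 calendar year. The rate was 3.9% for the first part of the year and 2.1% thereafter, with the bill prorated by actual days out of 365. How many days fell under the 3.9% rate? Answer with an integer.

351 days

Let d = days at the first rate; then 365 − d days at the second rate.
$203000 × [3.9%·d + 2.1%·(365−d)] / 365 = $7776.85
Solving gives d = 351, so the new rate took effect on 18 Dec 2010.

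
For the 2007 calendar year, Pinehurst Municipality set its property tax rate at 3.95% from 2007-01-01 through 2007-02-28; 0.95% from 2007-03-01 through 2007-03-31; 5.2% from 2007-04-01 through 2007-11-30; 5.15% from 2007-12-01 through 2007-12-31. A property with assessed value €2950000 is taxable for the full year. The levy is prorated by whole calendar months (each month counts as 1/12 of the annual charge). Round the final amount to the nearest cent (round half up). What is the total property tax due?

2007-01-01 to 2007-02-28: 2 months at 3.95% → €2950000 × 3.95% × 2/12 = €19420.8333
2007-03-01 to 2007-03-31: 1 month at 0.95% → €2950000 × 0.95% × 1/12 = €2335.4167
2007-04-01 to 2007-11-30: 8 months at 5.2% → €2950000 × 5.2% × 8/12 = €102266.6667
2007-12-01 to 2007-12-31: 1 month at 5.15% → €2950000 × 5.15% × 1/12 = €12660.4167
Total = €136683.3333

€136683.33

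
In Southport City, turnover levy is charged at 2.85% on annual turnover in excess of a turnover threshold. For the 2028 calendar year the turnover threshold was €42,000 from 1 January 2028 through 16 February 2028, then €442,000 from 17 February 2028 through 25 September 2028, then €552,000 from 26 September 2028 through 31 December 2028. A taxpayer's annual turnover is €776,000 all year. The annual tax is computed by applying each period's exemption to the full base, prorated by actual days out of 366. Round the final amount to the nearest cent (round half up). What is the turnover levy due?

€10,152.07

1 January – 16 February 2028: 47 days, exemption €42,000 → (€776,000 − €42,000) × 2.85% × 47/366 = €2,686.3197
17 February – 25 September 2028: 222 days, exemption €442,000 → (€776,000 − €442,000) × 2.85% × 222/366 = €5,773.8197
26 September – 31 December 2028: 97 days, exemption €552,000 → (€776,000 − €552,000) × 2.85% × 97/366 = €1,691.9344
Total = €10,152.0738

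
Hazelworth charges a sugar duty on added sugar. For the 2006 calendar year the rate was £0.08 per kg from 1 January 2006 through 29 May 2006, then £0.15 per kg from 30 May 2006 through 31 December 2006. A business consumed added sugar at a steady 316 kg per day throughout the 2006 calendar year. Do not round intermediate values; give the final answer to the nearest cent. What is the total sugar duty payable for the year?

£14,005.12

1 January – 29 May 2006: 149 days × 316 kg/day = 47,084 kg at £0.08/kg → £3,766.72
30 May – 31 December 2006: 216 days × 316 kg/day = 68,256 kg at £0.15/kg → £10,238.40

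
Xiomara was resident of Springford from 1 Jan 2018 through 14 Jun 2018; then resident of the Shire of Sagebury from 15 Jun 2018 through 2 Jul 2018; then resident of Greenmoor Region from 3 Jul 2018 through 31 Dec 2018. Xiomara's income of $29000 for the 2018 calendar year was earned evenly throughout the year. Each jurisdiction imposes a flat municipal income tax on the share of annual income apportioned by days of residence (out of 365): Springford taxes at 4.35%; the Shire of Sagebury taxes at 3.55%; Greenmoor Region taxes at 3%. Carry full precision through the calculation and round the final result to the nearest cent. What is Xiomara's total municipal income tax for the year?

Springford, 1 Jan – 14 Jun 2018: 165 days → $29000 × 4.35% × 165/365 = $570.2671
The Shire of Sagebury, 15 Jun – 2 Jul 2018: 18 days → $29000 × 3.55% × 18/365 = $50.7699
Greenmoor Region, 3 Jul – 31 Dec 2018: 182 days → $29000 × 3% × 182/365 = $433.8082
Total = $1054.8452

$1054.85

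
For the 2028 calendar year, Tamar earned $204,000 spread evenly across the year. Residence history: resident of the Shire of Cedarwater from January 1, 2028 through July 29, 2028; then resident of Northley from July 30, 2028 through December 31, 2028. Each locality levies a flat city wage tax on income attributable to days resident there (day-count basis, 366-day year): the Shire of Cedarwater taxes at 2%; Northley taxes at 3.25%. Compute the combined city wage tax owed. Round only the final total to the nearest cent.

The Shire of Cedarwater, January 1 – July 29, 2028: 211 days → $204,000 × 2% × 211/366 = $2,352.1311
Northley, July 30 – December 31, 2028: 155 days → $204,000 × 3.25% × 155/366 = $2,807.7869
Total = $5,159.9180

$5,159.92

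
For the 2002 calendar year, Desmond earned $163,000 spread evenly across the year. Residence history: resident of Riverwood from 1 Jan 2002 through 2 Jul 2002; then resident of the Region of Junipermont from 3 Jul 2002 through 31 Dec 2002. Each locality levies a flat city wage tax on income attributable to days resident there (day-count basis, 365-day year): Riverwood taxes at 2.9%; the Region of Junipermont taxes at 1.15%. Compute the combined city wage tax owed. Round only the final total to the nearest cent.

$3,304.66

Riverwood, 1 Jan – 2 Jul 2002: 183 days → $163,000 × 2.9% × 183/365 = $2,369.9753
The Region of Junipermont, 3 Jul – 31 Dec 2002: 182 days → $163,000 × 1.15% × 182/365 = $934.6822
Total = $3,304.6575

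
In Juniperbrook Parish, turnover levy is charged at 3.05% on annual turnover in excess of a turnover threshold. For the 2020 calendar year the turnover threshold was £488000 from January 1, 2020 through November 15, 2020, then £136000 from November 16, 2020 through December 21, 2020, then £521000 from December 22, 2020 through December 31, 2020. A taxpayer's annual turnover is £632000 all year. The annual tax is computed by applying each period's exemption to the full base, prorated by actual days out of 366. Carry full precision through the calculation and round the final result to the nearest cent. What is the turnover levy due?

January 1 – November 15, 2020: 320 days, exemption £488000 → (£632000 − £488000) × 3.05% × 320/366 = £3840.0000
November 16 – December 21, 2020: 36 days, exemption £136000 → (£632000 − £136000) × 3.05% × 36/366 = £1488.0000
December 22 – December 31, 2020: 10 days, exemption £521000 → (£632000 − £521000) × 3.05% × 10/366 = £92.5000
Total = £5420.5000

£5420.50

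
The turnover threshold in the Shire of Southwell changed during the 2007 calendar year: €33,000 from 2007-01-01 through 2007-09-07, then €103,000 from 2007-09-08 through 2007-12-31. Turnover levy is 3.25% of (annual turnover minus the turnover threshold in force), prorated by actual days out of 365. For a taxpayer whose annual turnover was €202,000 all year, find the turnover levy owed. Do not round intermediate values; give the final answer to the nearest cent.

2007-01-01 to 2007-09-07: 250 days, exemption €33,000 → (€202,000 − €33,000) × 3.25% × 250/365 = €3,761.9863
2007-09-08 to 2007-12-31: 115 days, exemption €103,000 → (€202,000 − €103,000) × 3.25% × 115/365 = €1,013.7329
Total = €4,775.7192

€4,775.72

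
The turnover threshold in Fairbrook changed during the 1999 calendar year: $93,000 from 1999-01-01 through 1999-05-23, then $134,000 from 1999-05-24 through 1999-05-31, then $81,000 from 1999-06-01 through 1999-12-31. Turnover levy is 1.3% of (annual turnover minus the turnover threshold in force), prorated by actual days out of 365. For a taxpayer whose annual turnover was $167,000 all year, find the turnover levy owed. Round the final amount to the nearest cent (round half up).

$1,041.78

1999-01-01 to 1999-05-23: 143 days, exemption $93,000 → ($167,000 − $93,000) × 1.3% × 143/365 = $376.8932
1999-05-24 to 1999-05-31: 8 days, exemption $134,000 → ($167,000 − $134,000) × 1.3% × 8/365 = $9.4027
1999-06-01 to 1999-12-31: 214 days, exemption $81,000 → ($167,000 − $81,000) × 1.3% × 214/365 = $655.4849
Total = $1,041.7808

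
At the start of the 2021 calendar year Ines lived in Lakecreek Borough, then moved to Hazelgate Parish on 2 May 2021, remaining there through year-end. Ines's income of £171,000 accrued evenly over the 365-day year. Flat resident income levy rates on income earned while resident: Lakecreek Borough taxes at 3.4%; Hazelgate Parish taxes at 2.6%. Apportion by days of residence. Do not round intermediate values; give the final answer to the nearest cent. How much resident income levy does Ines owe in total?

Lakecreek Borough, 1 Jan – 1 May 2021: 121 days → £171,000 × 3.4% × 121/365 = £1,927.3808
Hazelgate Parish, 2 May – 31 Dec 2021: 244 days → £171,000 × 2.6% × 244/365 = £2,972.1205
Total = £4,899.5014

£4,899.50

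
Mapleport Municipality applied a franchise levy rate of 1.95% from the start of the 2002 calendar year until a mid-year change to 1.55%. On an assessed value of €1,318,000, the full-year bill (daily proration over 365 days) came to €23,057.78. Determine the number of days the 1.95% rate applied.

182 days

Let d = days at the first rate; then 365 − d days at the second rate.
€1,318,000 × [1.95%·d + 1.55%·(365−d)] / 365 = €23,057.78
Solving gives d = 182, so the new rate took effect on July 2, 2002.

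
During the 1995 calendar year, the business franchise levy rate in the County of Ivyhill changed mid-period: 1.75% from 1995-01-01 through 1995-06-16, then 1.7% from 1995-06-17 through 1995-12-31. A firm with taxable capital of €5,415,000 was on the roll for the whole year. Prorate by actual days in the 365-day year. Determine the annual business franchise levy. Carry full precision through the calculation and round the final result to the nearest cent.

€93,293.77

1995-01-01 to 1995-06-16: 167 days at 1.75% → €5,415,000 × 1.75% × 167/365 = €43,357.0890
1995-06-17 to 1995-12-31: 198 days at 1.7% → €5,415,000 × 1.7% × 198/365 = €49,936.6849
Total = €93,293.7740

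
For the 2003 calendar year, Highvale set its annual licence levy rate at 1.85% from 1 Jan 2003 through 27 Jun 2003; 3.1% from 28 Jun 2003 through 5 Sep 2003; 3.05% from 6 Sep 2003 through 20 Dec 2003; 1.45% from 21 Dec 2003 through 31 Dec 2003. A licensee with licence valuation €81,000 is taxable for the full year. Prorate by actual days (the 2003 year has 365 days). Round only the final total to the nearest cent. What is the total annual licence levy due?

€1,965.19

1 Jan – 27 Jun 2003: 178 days at 1.85% → €81,000 × 1.85% × 178/365 = €730.7753
28 Jun – 5 Sep 2003: 70 days at 3.1% → €81,000 × 3.1% × 70/365 = €481.5616
6 Sep – 20 Dec 2003: 106 days at 3.05% → €81,000 × 3.05% × 106/365 = €717.4603
21 Dec – 31 Dec 2003: 11 days at 1.45% → €81,000 × 1.45% × 11/365 = €35.3959
Total = €1,965.1932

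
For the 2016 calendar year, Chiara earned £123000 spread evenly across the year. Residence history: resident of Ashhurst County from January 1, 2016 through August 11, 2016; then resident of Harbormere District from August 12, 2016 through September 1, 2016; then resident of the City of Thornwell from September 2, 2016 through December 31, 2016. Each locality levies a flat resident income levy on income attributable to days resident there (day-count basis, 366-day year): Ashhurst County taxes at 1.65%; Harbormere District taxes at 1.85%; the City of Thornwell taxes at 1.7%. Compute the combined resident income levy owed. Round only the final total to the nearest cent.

Ashhurst County, January 1 – August 11, 2016: 224 days → £123000 × 1.65% × 224/366 = £1242.0984
Harbormere District, August 12 – September 1, 2016: 21 days → £123000 × 1.85% × 21/366 = £130.5615
The City of Thornwell, September 2 – December 31, 2016: 121 days → £123000 × 1.7% × 121/366 = £691.2869
Total = £2063.9467

£2063.95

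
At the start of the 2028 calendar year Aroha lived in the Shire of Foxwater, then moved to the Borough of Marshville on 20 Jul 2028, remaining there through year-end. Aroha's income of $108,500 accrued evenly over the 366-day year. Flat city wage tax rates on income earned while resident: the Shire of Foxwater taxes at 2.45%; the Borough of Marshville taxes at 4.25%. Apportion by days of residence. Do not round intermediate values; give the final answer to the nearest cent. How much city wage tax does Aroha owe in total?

$3,538.70

The Shire of Foxwater, 1 Jan – 19 Jul 2028: 201 days → $108,500 × 2.45% × 201/366 = $1,459.8586
The Borough of Marshville, 20 Jul – 31 Dec 2028: 165 days → $108,500 × 4.25% × 165/366 = $2,078.8422
Total = $3,538.7008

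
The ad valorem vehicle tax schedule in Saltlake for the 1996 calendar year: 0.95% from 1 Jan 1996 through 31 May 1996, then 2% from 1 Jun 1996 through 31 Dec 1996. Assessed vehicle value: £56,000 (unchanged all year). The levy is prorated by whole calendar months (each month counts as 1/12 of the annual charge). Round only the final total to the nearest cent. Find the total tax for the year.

£875.00

1 Jan – 31 May 1996: 5 months at 0.95% → £56,000 × 0.95% × 5/12 = £221.6667
1 Jun – 31 Dec 1996: 7 months at 2% → £56,000 × 2% × 7/12 = £653.3333
Total = £875.0000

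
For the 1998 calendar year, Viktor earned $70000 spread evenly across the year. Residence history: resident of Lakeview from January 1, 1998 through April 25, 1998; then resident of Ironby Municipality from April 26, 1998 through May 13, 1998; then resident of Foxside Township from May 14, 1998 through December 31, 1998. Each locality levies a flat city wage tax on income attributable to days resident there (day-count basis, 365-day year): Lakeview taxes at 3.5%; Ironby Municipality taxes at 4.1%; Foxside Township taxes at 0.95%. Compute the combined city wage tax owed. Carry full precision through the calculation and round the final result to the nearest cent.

$1336.14

Lakeview, January 1 – April 25, 1998: 115 days → $70000 × 3.5% × 115/365 = $771.9178
Ironby Municipality, April 26 – May 13, 1998: 18 days → $70000 × 4.1% × 18/365 = $141.5342
Foxside Township, May 14 – December 31, 1998: 232 days → $70000 × 0.95% × 232/365 = $422.6849
Total = $1336.1370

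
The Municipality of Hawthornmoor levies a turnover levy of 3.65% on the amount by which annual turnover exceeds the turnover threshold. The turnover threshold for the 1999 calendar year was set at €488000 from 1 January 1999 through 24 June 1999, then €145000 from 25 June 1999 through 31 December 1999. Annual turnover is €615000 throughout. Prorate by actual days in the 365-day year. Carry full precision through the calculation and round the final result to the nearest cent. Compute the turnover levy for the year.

1 January – 24 June 1999: 175 days, exemption €488000 → (€615000 − €488000) × 3.65% × 175/365 = €2222.5000
25 June – 31 December 1999: 190 days, exemption €145000 → (€615000 − €145000) × 3.65% × 190/365 = €8930.0000
Total = €11152.5000

€11152.50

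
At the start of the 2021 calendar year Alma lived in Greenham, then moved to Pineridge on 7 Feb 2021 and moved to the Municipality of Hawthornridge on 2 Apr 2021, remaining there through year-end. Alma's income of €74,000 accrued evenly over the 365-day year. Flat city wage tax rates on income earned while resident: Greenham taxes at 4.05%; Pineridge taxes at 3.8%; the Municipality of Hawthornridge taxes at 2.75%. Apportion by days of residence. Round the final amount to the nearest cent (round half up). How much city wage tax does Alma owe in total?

Greenham, 1 Jan – 6 Feb 2021: 37 days → €74,000 × 4.05% × 37/365 = €303.8055
Pineridge, 7 Feb – 1 Apr 2021: 54 days → €74,000 × 3.8% × 54/365 = €416.0219
The Municipality of Hawthornridge, 2 Apr – 31 Dec 2021: 274 days → €74,000 × 2.75% × 274/365 = €1,527.6438
Total = €2,247.4712

€2,247.47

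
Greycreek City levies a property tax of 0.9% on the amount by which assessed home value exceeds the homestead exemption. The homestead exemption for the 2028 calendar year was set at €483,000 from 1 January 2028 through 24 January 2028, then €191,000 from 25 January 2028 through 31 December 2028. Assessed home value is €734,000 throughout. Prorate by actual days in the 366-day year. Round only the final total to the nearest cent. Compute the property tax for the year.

1 January – 24 January 2028: 24 days, exemption €483,000 → (€734,000 − €483,000) × 0.9% × 24/366 = €148.1311
25 January – 31 December 2028: 342 days, exemption €191,000 → (€734,000 − €191,000) × 0.9% × 342/366 = €4,566.5410
Total = €4,714.6721

€4,714.67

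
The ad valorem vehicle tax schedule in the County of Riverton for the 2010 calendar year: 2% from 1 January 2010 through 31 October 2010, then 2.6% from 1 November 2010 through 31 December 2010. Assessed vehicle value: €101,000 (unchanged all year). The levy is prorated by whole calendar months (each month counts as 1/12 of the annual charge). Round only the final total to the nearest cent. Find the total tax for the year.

1 January – 31 October 2010: 10 months at 2% → €101,000 × 2% × 10/12 = €1,683.3333
1 November – 31 December 2010: 2 months at 2.6% → €101,000 × 2.6% × 2/12 = €437.6667
Total = €2,121.0000

€2,121.00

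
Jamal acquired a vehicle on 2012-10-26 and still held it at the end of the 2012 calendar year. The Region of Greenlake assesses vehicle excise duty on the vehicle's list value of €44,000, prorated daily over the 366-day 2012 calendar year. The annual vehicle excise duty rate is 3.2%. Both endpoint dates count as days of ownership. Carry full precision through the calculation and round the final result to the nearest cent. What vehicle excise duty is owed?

Days held (2012-10-26 to 2012-12-31): 67 out of 366
Tax = €44,000 × 3.2% × 67/366 = €257.7486

€257.75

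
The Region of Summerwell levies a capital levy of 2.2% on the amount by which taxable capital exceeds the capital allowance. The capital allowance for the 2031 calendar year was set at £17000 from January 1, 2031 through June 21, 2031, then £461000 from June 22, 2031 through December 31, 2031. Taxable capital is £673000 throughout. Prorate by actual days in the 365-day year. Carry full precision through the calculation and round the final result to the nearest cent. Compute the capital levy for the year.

£9267.00

January 1 – June 21, 2031: 172 days, exemption £17000 → (£673000 − £17000) × 2.2% × 172/365 = £6800.8329
June 22 – December 31, 2031: 193 days, exemption £461000 → (£673000 − £461000) × 2.2% × 193/365 = £2466.1699
Total = £9267.0027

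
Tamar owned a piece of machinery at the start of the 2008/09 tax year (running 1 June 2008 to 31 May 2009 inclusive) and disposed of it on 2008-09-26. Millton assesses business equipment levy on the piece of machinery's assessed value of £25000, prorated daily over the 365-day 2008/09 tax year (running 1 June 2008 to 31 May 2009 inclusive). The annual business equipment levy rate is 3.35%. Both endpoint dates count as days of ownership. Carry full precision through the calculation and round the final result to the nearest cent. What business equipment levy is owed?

Days held (2008-06-01 to 2008-09-26): 118 out of 365
Tax = £25000 × 3.35% × 118/365 = £270.7534

£270.75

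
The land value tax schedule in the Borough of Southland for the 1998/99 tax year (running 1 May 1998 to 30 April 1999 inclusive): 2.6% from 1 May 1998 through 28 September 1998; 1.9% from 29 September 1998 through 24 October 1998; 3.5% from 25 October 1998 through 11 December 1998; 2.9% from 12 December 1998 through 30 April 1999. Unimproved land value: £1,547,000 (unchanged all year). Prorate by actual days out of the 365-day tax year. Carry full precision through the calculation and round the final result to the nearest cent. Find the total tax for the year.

£43,061.70

1 May – 28 September 1998: 151 days at 2.6% → £1,547,000 × 2.6% × 151/365 = £16,639.7863
29 September – 24 October 1998: 26 days at 1.9% → £1,547,000 × 1.9% × 26/365 = £2,093.7479
25 October – 11 December 1998: 48 days at 3.5% → £1,547,000 × 3.5% × 48/365 = £7,120.4384
12 December 1998 – 30 April 1999: 140 days at 2.9% → £1,547,000 × 2.9% × 140/365 = £17,207.7260
Total = £43,061.6986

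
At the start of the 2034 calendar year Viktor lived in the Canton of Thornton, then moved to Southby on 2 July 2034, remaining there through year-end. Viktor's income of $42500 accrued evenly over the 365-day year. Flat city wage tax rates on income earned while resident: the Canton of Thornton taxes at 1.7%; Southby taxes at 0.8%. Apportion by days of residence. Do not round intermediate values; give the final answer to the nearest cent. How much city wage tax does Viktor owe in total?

The Canton of Thornton, 1 January – 1 July 2034: 182 days → $42500 × 1.7% × 182/365 = $360.2603
Southby, 2 July – 31 December 2034: 183 days → $42500 × 0.8% × 183/365 = $170.4658
Total = $530.7260

$530.73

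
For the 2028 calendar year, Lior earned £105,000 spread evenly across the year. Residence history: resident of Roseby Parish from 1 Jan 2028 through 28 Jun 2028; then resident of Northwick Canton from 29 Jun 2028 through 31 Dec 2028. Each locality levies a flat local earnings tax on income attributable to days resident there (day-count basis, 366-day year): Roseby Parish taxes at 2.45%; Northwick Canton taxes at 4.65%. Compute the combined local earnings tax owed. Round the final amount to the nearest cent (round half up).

Roseby Parish, 1 Jan – 28 Jun 2028: 180 days → £105,000 × 2.45% × 180/366 = £1,265.1639
Northwick Canton, 29 Jun – 31 Dec 2028: 186 days → £105,000 × 4.65% × 186/366 = £2,481.2705
Total = £3,746.4344

£3,746.43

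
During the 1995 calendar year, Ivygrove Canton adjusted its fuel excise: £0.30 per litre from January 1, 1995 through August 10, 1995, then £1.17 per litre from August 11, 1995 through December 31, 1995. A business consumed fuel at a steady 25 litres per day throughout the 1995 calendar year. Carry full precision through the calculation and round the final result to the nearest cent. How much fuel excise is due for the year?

January 1 – August 10, 1995: 222 days × 25 litres/day = 5,550 litres at £0.30/litre → £1,665.00
August 11 – December 31, 1995: 143 days × 25 litres/day = 3,575 litres at £1.17/litre → £4,182.75

£5,847.75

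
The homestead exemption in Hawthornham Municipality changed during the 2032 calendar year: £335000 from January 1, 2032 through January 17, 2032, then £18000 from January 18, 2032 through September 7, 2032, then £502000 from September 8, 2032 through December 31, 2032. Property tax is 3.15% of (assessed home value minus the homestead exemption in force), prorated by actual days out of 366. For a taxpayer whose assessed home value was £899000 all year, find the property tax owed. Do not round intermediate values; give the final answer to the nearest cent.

£22497.28

January 1 – January 17, 2032: 17 days, exemption £335000 → (£899000 − £335000) × 3.15% × 17/366 = £825.1967
January 18 – September 7, 2032: 234 days, exemption £18000 → (£899000 − £18000) × 3.15% × 234/366 = £17742.7623
September 8 – December 31, 2032: 115 days, exemption £502000 → (£899000 − £502000) × 3.15% × 115/366 = £3929.3238
Total = £22497.2828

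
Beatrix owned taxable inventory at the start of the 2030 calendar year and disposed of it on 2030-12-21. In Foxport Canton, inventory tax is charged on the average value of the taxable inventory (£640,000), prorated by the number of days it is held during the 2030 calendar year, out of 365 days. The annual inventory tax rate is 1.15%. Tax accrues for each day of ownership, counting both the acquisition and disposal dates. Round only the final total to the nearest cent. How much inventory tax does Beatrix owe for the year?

Days held (2030-01-01 to 2030-12-21): 355 out of 365
Tax = £640,000 × 1.15% × 355/365 = £7,158.3562

£7,158.36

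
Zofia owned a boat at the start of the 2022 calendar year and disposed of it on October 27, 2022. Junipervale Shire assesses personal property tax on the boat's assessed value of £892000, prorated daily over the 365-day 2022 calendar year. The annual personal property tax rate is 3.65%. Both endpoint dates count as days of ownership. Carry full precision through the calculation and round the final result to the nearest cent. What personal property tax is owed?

Days held (January 1 – October 27, 2022): 300 out of 365
Tax = £892000 × 3.65% × 300/365 = £26760.0000

£26760.00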